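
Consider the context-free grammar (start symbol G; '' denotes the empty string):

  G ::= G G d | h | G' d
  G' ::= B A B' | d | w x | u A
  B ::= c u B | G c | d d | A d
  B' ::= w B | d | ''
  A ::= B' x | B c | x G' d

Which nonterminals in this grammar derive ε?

Directly nullable (have an ''-production): B'.
No other nonterminal has a production whose RHS symbols are all nullable.

{ B' }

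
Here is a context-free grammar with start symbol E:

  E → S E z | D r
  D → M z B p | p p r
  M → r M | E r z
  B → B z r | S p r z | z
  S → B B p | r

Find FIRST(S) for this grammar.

From S → B B p: add FIRST(B) = { r, z }.
S → r contributes {r}.
Union: FIRST(S) = { r, z }.

{ r, z }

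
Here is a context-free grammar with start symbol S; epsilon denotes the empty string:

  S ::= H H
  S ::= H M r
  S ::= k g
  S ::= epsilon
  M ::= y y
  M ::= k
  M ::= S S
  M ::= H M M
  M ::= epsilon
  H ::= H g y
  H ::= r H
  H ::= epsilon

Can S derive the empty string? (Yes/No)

S has an epsilon-production, so S ⇒ epsilon.

Yes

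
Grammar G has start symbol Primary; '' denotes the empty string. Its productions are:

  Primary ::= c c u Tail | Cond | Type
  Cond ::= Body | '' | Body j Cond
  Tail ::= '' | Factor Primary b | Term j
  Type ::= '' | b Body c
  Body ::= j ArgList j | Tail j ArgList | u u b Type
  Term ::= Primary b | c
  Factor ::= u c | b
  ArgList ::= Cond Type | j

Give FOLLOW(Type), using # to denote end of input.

In Primary ::= Type: Type is at the end, add FOLLOW(Primary) = { #, b }.
In Body ::= u u b Type: Type is at the end, add FOLLOW(Body) = { #, b, c, j }.
In ArgList ::= Cond Type: Type is at the end, add FOLLOW(ArgList) = { #, b, c, j }.
Union: FOLLOW(Type) = { #, b, c, j }.

{ #, b, c, j }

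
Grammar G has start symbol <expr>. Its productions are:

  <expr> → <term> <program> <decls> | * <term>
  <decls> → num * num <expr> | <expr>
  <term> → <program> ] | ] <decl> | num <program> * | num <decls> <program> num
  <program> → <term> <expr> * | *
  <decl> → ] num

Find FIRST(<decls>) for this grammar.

{ *, ], num }

<decls> → num * num <expr> contributes {num}.
From <decls> → <expr>: add FIRST(<expr>) = { *, ], num }.
Union: FIRST(<decls>) = { *, ], num }.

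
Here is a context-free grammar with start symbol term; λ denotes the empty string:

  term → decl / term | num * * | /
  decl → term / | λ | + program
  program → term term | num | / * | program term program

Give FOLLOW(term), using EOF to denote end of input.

{ EOF, +, /, num }

term is the start symbol, so EOF ∈ FOLLOW(term).
In term → decl / term: term is at the end, add FOLLOW(term) = { EOF, +, /, num }.
In decl → term /: add FIRST(/) = { / }.
In program → term term: add FIRST(term) = { +, /, num }.
In program → term term: term is at the end, add FOLLOW(program) = { +, /, num }.
In program → program term program: add FIRST(program) = { +, /, num }.
Union: FOLLOW(term) = { EOF, +, /, num }.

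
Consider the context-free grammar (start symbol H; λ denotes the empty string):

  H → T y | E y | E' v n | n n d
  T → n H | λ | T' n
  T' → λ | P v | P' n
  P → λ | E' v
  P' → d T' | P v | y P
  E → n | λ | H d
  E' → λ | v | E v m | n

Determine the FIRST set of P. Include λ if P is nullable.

{ d, n, v, y, λ }

P → λ contributes λ.
From P → E' v: E' nullable, take FIRST(E') ∪ {v} = { d, n, v, y }.
Union: FIRST(P) = { d, n, v, y, λ }.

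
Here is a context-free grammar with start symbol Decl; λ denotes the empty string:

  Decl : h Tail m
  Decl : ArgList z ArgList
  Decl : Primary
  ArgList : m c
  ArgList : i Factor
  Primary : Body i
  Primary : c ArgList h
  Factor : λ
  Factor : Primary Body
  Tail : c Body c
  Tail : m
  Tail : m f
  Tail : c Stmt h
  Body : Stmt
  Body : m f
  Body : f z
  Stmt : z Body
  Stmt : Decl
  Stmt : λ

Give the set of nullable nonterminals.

{ Body, Factor, Stmt }

Directly nullable (have an λ-production): Factor, Stmt.
Body : Stmt with every symbol nullable, so Body is nullable.
No other nonterminal has a production whose RHS symbols are all nullable.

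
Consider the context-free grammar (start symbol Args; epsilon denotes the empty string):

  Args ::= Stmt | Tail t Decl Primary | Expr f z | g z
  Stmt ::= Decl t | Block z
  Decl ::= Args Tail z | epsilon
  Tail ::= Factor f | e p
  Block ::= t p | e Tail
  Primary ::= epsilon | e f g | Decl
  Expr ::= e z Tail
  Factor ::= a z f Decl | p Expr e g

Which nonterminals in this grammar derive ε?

{ Decl, Primary }

Directly nullable (have an epsilon-production): Decl, Primary.
No other nonterminal has a production whose RHS symbols are all nullable.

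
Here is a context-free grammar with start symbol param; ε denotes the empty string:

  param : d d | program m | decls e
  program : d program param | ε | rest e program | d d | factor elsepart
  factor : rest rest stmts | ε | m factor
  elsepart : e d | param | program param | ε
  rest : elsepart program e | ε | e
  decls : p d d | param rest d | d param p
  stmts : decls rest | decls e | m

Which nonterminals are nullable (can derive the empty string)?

Directly nullable (have an ε-production): program, factor, elsepart, rest.
No other nonterminal has a production whose RHS symbols are all nullable.

{ elsepart, factor, program, rest }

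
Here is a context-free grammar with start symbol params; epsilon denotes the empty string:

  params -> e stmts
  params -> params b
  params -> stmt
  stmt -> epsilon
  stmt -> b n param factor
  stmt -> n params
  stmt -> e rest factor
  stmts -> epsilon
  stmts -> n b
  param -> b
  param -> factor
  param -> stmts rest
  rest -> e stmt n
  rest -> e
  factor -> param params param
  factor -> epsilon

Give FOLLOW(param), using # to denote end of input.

In stmt -> b n param factor: add FIRST(factor)\{epsilon} = { b, e, n }.
  Since factor is nullable, also add FOLLOW(stmt) = { #, b, e, n }.
In factor -> param params param: add FIRST(params param)\{epsilon} = { b, e, n }.
  Since params param is nullable, also add FOLLOW(factor) = { #, b, e, n }.
In factor -> param params param: param is at the end, add FOLLOW(factor) = { #, b, e, n }.
Union: FOLLOW(param) = { #, b, e, n }.

{ #, b, e, n }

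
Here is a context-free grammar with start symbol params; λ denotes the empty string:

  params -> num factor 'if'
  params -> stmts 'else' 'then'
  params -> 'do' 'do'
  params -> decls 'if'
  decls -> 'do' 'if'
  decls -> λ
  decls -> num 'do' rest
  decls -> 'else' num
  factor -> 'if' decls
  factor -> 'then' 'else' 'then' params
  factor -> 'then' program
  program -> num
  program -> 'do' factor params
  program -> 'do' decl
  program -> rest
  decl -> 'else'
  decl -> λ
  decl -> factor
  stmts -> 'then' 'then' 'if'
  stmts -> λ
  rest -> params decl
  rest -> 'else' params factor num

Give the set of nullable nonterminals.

{ decl, decls, stmts }

Directly nullable (have an λ-production): decls, decl, stmts.
No other nonterminal has a production whose RHS symbols are all nullable.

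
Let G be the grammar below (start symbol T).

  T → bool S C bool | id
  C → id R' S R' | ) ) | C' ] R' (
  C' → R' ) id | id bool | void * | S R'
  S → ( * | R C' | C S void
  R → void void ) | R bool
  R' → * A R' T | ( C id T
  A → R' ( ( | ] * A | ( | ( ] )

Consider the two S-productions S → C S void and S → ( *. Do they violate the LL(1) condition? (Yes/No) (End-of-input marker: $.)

Yes

FIRST(C S void) = { (, ), *, id, void } and FIRST(( *) = { ( }.
Both contain (, so the two alternatives are not disjoint — LL(1) conflict.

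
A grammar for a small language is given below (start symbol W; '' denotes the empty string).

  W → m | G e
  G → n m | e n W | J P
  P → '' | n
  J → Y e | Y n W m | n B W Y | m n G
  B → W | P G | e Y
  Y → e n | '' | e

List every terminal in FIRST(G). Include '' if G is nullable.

{ e, m, n }

G → n m contributes {n}.
G → e n W contributes {e}.
From G → J P: add FIRST(J) = { e, m, n }.
Union: FIRST(G) = { e, m, n }.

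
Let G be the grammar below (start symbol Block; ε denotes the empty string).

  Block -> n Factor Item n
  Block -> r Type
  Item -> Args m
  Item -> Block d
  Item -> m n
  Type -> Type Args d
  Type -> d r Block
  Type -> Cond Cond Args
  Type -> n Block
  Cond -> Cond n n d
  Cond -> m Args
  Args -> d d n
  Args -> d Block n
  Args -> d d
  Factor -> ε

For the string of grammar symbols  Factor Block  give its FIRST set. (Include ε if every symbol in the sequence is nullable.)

Add FIRST(Factor)\{ε} = {  }; Factor is nullable, continue.
Add FIRST(Block) = { n, r }; Block is not nullable, stop.

{ n, r }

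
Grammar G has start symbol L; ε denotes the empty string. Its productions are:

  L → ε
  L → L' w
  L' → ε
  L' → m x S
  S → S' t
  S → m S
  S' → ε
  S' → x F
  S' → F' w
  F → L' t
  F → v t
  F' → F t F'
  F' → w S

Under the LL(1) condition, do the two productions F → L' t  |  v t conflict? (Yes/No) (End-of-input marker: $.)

FIRST(L' t) = { m, t } and FIRST(v t) = { v }.
The FIRST sets are disjoint and neither alternative is nullable — no conflict.

No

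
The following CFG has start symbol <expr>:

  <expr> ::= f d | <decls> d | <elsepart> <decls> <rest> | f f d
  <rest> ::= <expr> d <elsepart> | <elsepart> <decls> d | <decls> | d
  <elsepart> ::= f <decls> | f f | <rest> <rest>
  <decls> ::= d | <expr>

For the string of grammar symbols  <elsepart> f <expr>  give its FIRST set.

Add FIRST(<elsepart>) = { d, f }; <elsepart> is not nullable, stop.

{ d, f }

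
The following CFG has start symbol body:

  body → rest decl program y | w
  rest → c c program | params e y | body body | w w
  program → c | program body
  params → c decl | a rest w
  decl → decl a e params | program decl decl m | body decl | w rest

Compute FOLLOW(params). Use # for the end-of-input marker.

{ a, c, e, m, w }

In rest → params e y: add FIRST(e y) = { e }.
In decl → decl a e params: params is at the end, add FOLLOW(decl) = { a, c, e, m, w }.
Union: FOLLOW(params) = { a, c, e, m, w }.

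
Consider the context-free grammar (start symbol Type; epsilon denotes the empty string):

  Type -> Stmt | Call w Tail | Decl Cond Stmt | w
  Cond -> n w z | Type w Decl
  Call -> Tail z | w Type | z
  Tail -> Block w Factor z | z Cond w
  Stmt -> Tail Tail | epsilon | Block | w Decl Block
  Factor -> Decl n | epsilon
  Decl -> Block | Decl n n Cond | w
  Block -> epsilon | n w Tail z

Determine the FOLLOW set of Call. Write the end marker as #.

In Type -> Call w Tail: add FIRST(w Tail) = { w }.
Union: FOLLOW(Call) = { w }.

{ w }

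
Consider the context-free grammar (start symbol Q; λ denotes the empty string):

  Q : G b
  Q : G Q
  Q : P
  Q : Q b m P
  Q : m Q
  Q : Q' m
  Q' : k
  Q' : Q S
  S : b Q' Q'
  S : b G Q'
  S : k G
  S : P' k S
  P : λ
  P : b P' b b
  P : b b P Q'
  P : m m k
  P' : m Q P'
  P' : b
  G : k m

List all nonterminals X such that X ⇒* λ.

{ P, Q }

Directly nullable (have an λ-production): P.
Q : P with every symbol nullable, so Q is nullable.
No other nonterminal has a production whose RHS symbols are all nullable.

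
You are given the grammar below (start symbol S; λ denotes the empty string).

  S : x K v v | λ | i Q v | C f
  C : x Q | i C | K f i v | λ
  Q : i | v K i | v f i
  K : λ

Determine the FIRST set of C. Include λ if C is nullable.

C : x Q contributes {x}.
C : i C contributes {i}.
From C : K f i v: K nullable, take FIRST(K) ∪ {f} = { f }.
C : λ contributes λ.
Union: FIRST(C) = { f, i, x, λ }.

{ f, i, x, λ }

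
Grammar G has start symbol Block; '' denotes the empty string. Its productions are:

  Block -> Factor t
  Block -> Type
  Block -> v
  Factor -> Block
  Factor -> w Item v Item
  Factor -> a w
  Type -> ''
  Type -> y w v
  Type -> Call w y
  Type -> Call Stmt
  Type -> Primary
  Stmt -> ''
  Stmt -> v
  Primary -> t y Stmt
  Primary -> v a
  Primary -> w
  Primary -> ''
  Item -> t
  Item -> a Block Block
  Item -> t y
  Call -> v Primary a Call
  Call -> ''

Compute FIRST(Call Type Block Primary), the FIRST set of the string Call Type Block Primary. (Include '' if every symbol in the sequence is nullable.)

Add FIRST(Call)\{''} = { v }; Call is nullable, continue.
Add FIRST(Type)\{''} = { t, v, w, y }; Type is nullable, continue.
Add FIRST(Block)\{''} = { a, t, v, w, y }; Block is nullable, continue.
Add FIRST(Primary)\{''} = { t, v, w }; Primary is nullable, continue.
Every symbol is nullable, so include ''.

{ a, t, v, w, y, '' }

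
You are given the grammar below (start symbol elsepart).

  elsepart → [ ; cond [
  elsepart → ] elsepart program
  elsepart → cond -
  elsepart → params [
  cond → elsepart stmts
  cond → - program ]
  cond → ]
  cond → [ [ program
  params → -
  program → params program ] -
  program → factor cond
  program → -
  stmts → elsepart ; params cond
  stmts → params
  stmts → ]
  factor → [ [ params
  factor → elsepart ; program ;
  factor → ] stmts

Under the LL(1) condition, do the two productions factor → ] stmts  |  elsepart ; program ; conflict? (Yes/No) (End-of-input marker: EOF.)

FIRST(] stmts) = { ] } and FIRST(elsepart ; program ;) = { -, [, ] }.
Both contain ], so the two alternatives are not disjoint — LL(1) conflict.

Yes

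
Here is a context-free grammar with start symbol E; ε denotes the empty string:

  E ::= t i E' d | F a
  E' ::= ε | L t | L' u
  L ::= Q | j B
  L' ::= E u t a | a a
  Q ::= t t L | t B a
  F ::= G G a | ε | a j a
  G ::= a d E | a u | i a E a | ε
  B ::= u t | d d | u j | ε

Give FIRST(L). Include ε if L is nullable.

From L ::= Q: add FIRST(Q) = { t }.
L ::= j B contributes {j}.
Union: FIRST(L) = { j, t }.

{ j, t }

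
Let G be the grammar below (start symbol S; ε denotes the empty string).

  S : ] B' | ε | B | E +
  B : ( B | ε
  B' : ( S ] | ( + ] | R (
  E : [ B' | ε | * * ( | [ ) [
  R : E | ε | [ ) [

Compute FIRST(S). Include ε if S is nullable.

{ (, *, +, [, ], ε }

S : ] B' contributes {]}.
S : ε contributes ε.
From S : B: add FIRST(B) = { (, ε } (including ε since B is nullable).
From S : E +: E nullable, take FIRST(E) ∪ {+} = { *, +, [ }.
Union: FIRST(S) = { (, *, +, [, ], ε }.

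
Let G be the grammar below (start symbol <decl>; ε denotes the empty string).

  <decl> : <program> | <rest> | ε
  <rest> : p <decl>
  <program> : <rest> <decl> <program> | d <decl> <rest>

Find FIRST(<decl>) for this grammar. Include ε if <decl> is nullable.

From <decl> : <program>: add FIRST(<program>) = { d, p }.
From <decl> : <rest>: add FIRST(<rest>) = { p }.
<decl> : ε contributes ε.
Union: FIRST(<decl>) = { d, p, ε }.

{ d, p, ε }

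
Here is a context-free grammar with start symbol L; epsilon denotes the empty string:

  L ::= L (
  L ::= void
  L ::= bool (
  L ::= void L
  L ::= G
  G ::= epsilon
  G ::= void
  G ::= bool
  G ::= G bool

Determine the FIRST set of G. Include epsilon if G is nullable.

G ::= epsilon contributes epsilon.
G ::= void contributes {void}.
G ::= bool contributes {bool}.
From G ::= G bool: G nullable, take FIRST(G) ∪ {bool} = { bool, void }.
Union: FIRST(G) = { bool, void, epsilon }.

{ bool, void, epsilon }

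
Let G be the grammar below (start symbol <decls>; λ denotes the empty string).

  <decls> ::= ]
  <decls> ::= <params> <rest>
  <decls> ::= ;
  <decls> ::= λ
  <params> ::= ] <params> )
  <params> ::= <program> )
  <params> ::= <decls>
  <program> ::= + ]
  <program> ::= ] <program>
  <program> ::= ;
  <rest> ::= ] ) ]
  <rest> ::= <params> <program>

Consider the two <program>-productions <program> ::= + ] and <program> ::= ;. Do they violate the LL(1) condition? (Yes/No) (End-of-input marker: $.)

No

FIRST(+ ]) = { + } and FIRST(;) = { ; }.
The FIRST sets are disjoint and neither alternative is nullable — no conflict.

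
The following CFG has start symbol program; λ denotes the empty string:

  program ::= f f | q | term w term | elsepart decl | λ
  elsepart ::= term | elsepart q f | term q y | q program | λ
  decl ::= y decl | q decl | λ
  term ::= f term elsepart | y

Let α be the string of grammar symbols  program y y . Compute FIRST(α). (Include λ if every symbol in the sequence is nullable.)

Add FIRST(program)\{λ} = { f, q, y }; program is nullable, continue.
y is a terminal; add {y} and stop.

{ f, q, y }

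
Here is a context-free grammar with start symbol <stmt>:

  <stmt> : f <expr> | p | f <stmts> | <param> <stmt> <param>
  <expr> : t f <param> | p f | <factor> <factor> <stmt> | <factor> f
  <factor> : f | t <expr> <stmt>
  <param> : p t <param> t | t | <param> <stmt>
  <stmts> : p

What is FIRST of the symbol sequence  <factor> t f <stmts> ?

{ f, t }

Add FIRST(<factor>) = { f, t }; <factor> is not nullable, stop.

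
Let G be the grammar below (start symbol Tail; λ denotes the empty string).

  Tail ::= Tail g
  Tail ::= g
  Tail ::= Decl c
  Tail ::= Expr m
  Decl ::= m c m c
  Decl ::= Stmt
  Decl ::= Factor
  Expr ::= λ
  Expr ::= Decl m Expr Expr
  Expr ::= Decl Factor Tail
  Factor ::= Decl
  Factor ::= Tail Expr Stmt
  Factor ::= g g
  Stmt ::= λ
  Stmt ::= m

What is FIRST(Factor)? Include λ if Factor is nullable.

{ c, g, m, λ }

From Factor ::= Decl: add FIRST(Decl) = { c, g, m, λ } (including λ since Decl is nullable).
From Factor ::= Tail Expr Stmt: add FIRST(Tail) = { c, g, m }.
Factor ::= g g contributes {g}.
Union: FIRST(Factor) = { c, g, m, λ }.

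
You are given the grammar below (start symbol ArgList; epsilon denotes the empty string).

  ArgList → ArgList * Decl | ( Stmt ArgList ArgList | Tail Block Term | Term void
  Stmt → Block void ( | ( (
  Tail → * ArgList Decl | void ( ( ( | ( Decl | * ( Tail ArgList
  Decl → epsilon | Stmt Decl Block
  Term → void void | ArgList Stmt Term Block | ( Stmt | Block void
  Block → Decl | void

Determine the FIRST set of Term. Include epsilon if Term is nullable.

Term → void void contributes {void}.
From Term → ArgList Stmt Term Block: add FIRST(ArgList) = { (, *, void }.
Term → ( Stmt contributes {(}.
From Term → Block void: Block nullable, take FIRST(Block) ∪ {void} = { (, void }.
Union: FIRST(Term) = { (, *, void }.

{ (, *, void }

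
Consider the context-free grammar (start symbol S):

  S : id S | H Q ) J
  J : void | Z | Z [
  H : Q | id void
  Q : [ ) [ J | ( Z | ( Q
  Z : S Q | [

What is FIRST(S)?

S : id S contributes {id}.
From S : H Q ) J: add FIRST(H) = { (, [, id }.
Union: FIRST(S) = { (, [, id }.

{ (, [, id }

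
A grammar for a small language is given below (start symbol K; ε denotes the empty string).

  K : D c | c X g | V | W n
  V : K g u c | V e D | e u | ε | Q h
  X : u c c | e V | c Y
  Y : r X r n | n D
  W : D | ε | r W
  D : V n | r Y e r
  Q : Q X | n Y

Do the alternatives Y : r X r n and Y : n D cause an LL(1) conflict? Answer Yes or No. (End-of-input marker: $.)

FIRST(r X r n) = { r } and FIRST(n D) = { n }.
The FIRST sets are disjoint and neither alternative is nullable — no conflict.

No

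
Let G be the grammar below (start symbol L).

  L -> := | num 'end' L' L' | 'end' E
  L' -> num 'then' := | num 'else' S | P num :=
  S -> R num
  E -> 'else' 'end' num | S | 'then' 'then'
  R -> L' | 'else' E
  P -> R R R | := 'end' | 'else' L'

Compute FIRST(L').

{ 'else', :=, num }

L' -> num 'then' := contributes {num}.
L' -> num 'else' S contributes {num}.
From L' -> P num :=: add FIRST(P) = { 'else', :=, num }.
Union: FIRST(L') = { 'else', :=, num }.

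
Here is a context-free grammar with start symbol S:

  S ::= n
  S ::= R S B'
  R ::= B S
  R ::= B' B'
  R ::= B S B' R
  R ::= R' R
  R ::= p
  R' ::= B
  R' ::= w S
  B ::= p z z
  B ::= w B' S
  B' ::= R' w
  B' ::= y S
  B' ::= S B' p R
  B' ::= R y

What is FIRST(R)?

{ n, p, w, y }

From R ::= B S: add FIRST(B) = { p, w }.
From R ::= B' B': add FIRST(B') = { n, p, w, y }.
From R ::= B S B' R: add FIRST(B) = { p, w }.
From R ::= R' R: add FIRST(R') = { p, w }.
R ::= p contributes {p}.
Union: FIRST(R) = { n, p, w, y }.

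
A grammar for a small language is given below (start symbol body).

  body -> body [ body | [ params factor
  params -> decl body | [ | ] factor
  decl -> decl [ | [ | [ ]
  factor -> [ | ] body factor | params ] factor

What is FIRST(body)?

From body -> body [ body: add FIRST(body) = { [ }.
body -> [ params factor contributes {[}.
Union: FIRST(body) = { [ }.

{ [ }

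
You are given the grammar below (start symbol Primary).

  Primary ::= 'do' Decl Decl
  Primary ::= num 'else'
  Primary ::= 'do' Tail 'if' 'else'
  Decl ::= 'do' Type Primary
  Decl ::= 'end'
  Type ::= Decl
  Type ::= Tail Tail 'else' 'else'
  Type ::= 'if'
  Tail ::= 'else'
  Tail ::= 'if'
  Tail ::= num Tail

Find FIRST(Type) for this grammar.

From Type ::= Decl: add FIRST(Decl) = { 'do', 'end' }.
From Type ::= Tail Tail 'else' 'else': add FIRST(Tail) = { 'else', 'if', num }.
Type ::= 'if' contributes {'if'}.
Union: FIRST(Type) = { 'do', 'else', 'end', 'if', num }.

{ 'do', 'else', 'end', 'if', num }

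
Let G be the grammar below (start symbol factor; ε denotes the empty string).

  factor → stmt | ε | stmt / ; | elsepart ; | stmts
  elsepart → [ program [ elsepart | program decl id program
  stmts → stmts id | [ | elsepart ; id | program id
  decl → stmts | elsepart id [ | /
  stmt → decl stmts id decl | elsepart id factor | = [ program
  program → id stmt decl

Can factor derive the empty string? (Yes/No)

factor has an ε-production, so factor ⇒ ε.

Yes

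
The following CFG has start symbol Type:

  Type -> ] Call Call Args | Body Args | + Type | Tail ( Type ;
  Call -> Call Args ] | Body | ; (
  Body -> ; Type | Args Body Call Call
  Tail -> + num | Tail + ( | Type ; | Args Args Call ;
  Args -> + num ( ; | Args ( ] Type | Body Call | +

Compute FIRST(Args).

Args -> + num ( ; contributes {+}.
From Args -> Args ( ] Type: add FIRST(Args) = { +, ; }.
From Args -> Body Call: add FIRST(Body) = { +, ; }.
Args -> + contributes {+}.
Union: FIRST(Args) = { +, ; }.

{ +, ; }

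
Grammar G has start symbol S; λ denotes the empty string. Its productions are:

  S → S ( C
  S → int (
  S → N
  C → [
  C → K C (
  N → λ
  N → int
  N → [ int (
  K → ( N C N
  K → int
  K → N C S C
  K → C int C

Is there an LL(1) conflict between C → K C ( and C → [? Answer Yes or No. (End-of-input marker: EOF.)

Yes

FIRST(K C () = { (, [, int } and FIRST([) = { [ }.
Both contain [, so the two alternatives are not disjoint — LL(1) conflict.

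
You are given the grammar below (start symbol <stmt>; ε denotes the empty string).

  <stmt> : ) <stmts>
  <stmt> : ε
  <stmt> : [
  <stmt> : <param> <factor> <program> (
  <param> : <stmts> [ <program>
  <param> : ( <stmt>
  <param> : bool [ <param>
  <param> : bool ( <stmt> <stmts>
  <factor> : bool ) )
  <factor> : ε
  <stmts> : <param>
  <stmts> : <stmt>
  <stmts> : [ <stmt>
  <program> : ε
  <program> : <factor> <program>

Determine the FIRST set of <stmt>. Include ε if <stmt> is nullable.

<stmt> : ) <stmts> contributes {)}.
<stmt> : ε contributes ε.
<stmt> : [ contributes {[}.
From <stmt> : <param> <factor> <program> (: add FIRST(<param>) = { (, ), [, bool }.
Union: FIRST(<stmt>) = { (, ), [, bool, ε }.

{ (, ), [, bool, ε }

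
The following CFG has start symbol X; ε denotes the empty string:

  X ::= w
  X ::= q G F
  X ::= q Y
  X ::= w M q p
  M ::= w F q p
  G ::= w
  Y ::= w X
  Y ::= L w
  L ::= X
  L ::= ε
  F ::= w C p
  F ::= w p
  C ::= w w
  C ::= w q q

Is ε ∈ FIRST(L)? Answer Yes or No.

Yes

L has an ε-production, so L ⇒ ε.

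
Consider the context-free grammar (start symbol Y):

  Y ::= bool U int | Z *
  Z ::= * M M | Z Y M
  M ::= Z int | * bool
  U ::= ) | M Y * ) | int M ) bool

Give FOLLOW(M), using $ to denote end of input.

{ ), *, bool, int }

In Z ::= * M M: add FIRST(M) = { * }.
In Z ::= * M M: M is at the end, add FOLLOW(Z) = { *, bool, int }.
In Z ::= Z Y M: M is at the end, add FOLLOW(Z) = { *, bool, int }.
In U ::= M Y * ): add FIRST(Y * )) = { *, bool }.
In U ::= int M ) bool: add FIRST() bool) = { ) }.
Union: FOLLOW(M) = { ), *, bool, int }.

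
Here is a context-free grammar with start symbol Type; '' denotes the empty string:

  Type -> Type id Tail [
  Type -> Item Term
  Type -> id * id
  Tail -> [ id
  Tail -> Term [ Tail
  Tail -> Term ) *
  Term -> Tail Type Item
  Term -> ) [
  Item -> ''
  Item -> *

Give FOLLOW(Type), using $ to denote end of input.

Type is the start symbol, so $ ∈ FOLLOW(Type).
In Type -> Type id Tail [: add FIRST(id Tail [) = { id }.
In Term -> Tail Type Item: add FIRST(Item)\{''} = { * }.
  Since Item is nullable, also add FOLLOW(Term) = { $, ), *, [, id }.
Union: FOLLOW(Type) = { $, ), *, [, id }.

{ $, ), *, [, id }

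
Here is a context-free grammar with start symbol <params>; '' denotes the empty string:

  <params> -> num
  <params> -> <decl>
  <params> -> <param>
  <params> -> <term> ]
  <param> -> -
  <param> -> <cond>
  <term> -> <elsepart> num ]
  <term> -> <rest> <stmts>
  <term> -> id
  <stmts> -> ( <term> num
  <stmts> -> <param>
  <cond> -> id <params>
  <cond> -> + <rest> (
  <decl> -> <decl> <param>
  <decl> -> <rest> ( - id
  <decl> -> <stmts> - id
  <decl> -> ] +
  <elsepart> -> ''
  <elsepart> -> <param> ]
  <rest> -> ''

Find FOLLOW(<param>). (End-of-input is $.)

In <params> -> <param>: <param> is at the end, add FOLLOW(<params>) = { $, +, -, ], id, num }.
In <stmts> -> <param>: <param> is at the end, add FOLLOW(<stmts>) = { -, ], num }.
In <decl> -> <decl> <param>: <param> is at the end, add FOLLOW(<decl>) = { $, +, -, ], id, num }.
In <elsepart> -> <param> ]: add FIRST(]) = { ] }.
Union: FOLLOW(<param>) = { $, +, -, ], id, num }.

{ $, +, -, ], id, num }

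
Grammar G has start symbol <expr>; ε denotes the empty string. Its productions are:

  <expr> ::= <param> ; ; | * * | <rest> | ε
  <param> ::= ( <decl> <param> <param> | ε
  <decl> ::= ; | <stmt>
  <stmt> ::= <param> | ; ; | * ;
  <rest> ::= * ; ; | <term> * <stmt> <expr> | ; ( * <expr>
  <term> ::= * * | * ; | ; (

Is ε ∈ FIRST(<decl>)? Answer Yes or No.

<decl> ::= <stmt> and each of <stmt> is nullable, so <decl> ⇒* ε.

Yes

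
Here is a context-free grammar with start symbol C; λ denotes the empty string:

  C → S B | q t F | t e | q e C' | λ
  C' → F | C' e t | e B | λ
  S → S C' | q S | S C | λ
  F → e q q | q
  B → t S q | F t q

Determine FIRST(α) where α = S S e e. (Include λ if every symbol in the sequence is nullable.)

Add FIRST(S)\{λ} = { e, q, t }; S is nullable, continue.
Add FIRST(S)\{λ} = { e, q, t }; S is nullable, continue.
e is a terminal; add {e} and stop.

{ e, q, t }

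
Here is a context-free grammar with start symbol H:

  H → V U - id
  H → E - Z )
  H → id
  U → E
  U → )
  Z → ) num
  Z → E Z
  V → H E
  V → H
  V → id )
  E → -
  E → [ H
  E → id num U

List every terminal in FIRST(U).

{ ), -, [, id }

From U → E: add FIRST(E) = { -, [, id }.
U → ) contributes {)}.
Union: FIRST(U) = { ), -, [, id }.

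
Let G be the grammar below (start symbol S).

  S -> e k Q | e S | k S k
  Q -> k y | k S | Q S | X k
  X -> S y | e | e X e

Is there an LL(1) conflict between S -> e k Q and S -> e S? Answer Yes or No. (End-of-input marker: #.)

FIRST(e k Q) = { e } and FIRST(e S) = { e }.
Both contain e, so the two alternatives are not disjoint — LL(1) conflict.

Yes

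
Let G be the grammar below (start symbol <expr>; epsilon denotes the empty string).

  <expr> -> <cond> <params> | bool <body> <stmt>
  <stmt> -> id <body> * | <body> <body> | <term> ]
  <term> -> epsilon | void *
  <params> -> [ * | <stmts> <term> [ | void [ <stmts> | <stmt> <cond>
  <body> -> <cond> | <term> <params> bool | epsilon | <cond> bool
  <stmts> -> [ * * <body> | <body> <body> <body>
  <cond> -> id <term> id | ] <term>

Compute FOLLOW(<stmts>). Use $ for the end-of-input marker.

In <params> -> <stmts> <term> [: add FIRST(<term> [) = { [, void }.
In <params> -> void [ <stmts>: <stmts> is at the end, add FOLLOW(<params>) = { $, bool }.
Union: FOLLOW(<stmts>) = { $, [, bool, void }.

{ $, [, bool, void }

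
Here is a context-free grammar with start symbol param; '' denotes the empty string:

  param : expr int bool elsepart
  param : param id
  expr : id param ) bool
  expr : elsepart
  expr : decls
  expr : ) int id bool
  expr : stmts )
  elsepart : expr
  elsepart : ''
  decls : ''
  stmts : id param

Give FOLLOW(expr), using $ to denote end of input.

{ $, ), id, int }

In param : expr int bool elsepart: add FIRST(int bool elsepart) = { int }.
In elsepart : expr: expr is at the end, add FOLLOW(elsepart) = { $, ), id, int }.
Union: FOLLOW(expr) = { $, ), id, int }.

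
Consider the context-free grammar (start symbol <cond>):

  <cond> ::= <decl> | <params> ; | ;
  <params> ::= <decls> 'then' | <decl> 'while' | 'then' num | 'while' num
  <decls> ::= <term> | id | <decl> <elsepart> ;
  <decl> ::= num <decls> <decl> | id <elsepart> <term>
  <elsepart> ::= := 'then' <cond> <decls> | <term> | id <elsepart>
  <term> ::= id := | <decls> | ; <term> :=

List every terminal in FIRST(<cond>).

From <cond> ::= <decl>: add FIRST(<decl>) = { id, num }.
From <cond> ::= <params> ;: add FIRST(<params>) = { 'then', 'while', ;, id, num }.
<cond> ::= ; contributes {;}.
Union: FIRST(<cond>) = { 'then', 'while', ;, id, num }.

{ 'then', 'while', ;, id, num }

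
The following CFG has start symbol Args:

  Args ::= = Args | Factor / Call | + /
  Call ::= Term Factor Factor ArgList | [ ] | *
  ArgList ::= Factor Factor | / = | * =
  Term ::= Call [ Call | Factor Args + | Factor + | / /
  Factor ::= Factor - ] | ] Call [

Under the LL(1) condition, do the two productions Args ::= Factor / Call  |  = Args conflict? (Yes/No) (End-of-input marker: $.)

FIRST(Factor / Call) = { ] } and FIRST(= Args) = { = }.
The FIRST sets are disjoint and neither alternative is nullable — no conflict.

No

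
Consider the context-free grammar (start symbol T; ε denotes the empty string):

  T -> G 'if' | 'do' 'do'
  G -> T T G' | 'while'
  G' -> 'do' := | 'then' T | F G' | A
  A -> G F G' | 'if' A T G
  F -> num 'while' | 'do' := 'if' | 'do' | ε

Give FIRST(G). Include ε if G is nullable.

From G -> T T G': add FIRST(T) = { 'do', 'while' }.
G -> 'while' contributes {'while'}.
Union: FIRST(G) = { 'do', 'while' }.

{ 'do', 'while' }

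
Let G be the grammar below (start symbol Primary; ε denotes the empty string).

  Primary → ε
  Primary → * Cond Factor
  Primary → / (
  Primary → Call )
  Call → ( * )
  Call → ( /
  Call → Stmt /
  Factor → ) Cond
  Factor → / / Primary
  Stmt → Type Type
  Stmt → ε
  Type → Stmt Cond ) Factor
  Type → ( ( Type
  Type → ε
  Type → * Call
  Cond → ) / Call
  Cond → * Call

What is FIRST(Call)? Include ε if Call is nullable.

{ (, ), *, / }

Call → ( * ) contributes {(}.
Call → ( / contributes {(}.
From Call → Stmt /: Stmt nullable, take FIRST(Stmt) ∪ {/} = { (, ), *, / }.
Union: FIRST(Call) = { (, ), *, / }.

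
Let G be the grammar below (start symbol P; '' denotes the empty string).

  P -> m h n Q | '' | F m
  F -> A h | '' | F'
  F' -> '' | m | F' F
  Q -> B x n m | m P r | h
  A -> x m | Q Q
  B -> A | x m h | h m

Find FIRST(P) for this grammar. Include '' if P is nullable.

P -> m h n Q contributes {m}.
P -> '' contributes ''.
From P -> F m: F nullable, take FIRST(F) ∪ {m} = { h, m, x }.
Union: FIRST(P) = { h, m, x, '' }.

{ h, m, x, '' }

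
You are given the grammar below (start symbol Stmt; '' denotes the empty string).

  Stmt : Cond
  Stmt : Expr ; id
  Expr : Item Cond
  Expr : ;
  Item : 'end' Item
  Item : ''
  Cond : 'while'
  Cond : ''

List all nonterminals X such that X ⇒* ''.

{ Cond, Expr, Item, Stmt }

Directly nullable (have an ''-production): Item, Cond.
Stmt : Cond with every symbol nullable, so Stmt is nullable.
Expr : Item Cond with every symbol nullable, so Expr is nullable.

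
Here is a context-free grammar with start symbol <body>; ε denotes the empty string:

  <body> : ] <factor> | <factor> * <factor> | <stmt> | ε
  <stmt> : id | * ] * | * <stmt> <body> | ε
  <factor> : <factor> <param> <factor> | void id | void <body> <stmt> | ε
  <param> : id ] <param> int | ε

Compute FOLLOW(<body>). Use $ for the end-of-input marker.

{ $, *, ], id, void }

<body> is the start symbol, so $ ∈ FOLLOW(<body>).
In <stmt> : * <stmt> <body>: <body> is at the end, add FOLLOW(<stmt>) = { $, *, ], id, void }.
In <factor> : void <body> <stmt>: add FIRST(<stmt>)\{ε} = { *, id }.
  Since <stmt> is nullable, also add FOLLOW(<factor>) = { $, *, ], id, void }.
Union: FOLLOW(<body>) = { $, *, ], id, void }.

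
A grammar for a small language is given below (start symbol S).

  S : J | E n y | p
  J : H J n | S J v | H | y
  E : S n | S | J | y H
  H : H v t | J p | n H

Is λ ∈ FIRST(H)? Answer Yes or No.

No

No nonterminal in this grammar is nullable.
No production of H has an RHS whose symbols are all nullable, so H is not nullable.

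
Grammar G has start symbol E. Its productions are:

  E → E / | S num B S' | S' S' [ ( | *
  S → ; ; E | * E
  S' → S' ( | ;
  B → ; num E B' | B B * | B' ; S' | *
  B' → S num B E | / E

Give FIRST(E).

From E → E /: add FIRST(E) = { *, ; }.
From E → S num B S': add FIRST(S) = { *, ; }.
From E → S' S' [ (: add FIRST(S') = { ; }.
E → * contributes {*}.
Union: FIRST(E) = { *, ; }.

{ *, ; }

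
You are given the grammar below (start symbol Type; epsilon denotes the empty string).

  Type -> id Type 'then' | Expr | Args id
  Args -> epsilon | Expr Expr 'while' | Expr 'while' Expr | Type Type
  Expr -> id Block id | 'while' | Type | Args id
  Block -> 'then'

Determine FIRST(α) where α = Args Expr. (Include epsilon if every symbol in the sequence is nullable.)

Add FIRST(Args)\{epsilon} = { 'while', id }; Args is nullable, continue.
Add FIRST(Expr) = { 'while', id }; Expr is not nullable, stop.

{ 'while', id }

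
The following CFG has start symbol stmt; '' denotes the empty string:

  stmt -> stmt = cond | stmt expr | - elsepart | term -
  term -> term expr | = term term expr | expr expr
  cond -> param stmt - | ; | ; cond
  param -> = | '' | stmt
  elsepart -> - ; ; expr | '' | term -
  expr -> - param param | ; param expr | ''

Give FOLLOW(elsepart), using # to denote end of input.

In stmt -> - elsepart: elsepart is at the end, add FOLLOW(stmt) = { #, -, ;, = }.
Union: FOLLOW(elsepart) = { #, -, ;, = }.

{ #, -, ;, = }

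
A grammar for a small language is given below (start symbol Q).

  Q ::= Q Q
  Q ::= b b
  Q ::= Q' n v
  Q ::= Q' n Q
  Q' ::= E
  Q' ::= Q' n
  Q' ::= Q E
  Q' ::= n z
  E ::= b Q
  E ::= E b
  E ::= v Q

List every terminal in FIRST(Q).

{ b, n, v }

From Q ::= Q Q: add FIRST(Q) = { b, n, v }.
Q ::= b b contributes {b}.
From Q ::= Q' n v: add FIRST(Q') = { b, n, v }.
From Q ::= Q' n Q: add FIRST(Q') = { b, n, v }.
Union: FIRST(Q) = { b, n, v }.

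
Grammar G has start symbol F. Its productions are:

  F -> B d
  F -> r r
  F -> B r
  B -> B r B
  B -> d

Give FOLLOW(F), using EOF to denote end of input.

F is the start symbol, so EOF ∈ FOLLOW(F).
Union: FOLLOW(F) = { EOF }.

{ EOF }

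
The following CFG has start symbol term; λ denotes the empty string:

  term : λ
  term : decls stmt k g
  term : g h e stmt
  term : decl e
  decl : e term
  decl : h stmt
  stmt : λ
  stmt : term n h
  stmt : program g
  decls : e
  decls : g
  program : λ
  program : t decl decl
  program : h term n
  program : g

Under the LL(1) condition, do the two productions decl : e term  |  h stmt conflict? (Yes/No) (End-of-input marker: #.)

No

FIRST(e term) = { e } and FIRST(h stmt) = { h }.
The FIRST sets are disjoint and neither alternative is nullable — no conflict.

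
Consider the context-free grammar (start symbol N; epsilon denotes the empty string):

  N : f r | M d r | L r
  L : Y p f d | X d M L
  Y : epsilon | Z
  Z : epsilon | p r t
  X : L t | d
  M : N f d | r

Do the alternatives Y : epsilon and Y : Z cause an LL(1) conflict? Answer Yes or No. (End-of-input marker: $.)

Yes

FIRST(epsilon) = { epsilon } and FIRST(Z) = { p, epsilon }.
Both alternatives are nullable, violating the LL(1) condition.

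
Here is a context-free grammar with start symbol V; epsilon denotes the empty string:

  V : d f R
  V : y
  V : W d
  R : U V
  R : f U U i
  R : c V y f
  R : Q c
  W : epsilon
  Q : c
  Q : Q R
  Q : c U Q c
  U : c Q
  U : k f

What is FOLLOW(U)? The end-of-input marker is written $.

In R : U V: add FIRST(V) = { d, y }.
In R : f U U i: add FIRST(U i) = { c, k }.
In R : f U U i: add FIRST(i) = { i }.
In Q : c U Q c: add FIRST(Q c) = { c }.
Union: FOLLOW(U) = { c, d, i, k, y }.

{ c, d, i, k, y }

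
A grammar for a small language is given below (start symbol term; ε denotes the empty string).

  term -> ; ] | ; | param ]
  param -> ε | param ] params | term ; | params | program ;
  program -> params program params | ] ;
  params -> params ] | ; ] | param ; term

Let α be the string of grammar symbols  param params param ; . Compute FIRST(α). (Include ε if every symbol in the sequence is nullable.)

{ ;, ] }

Add FIRST(param)\{ε} = { ;, ] }; param is nullable, continue.
Add FIRST(params) = { ;, ] }; params is not nullable, stop.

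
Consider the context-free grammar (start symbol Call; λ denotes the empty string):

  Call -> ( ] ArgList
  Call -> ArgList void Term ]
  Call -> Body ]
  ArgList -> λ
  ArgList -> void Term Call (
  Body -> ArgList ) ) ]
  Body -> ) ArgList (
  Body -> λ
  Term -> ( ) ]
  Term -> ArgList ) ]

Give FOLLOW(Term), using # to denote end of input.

In Call -> ArgList void Term ]: add FIRST(]) = { ] }.
In ArgList -> void Term Call (: add FIRST(Call () = { (, ), ], void }.
Union: FOLLOW(Term) = { (, ), ], void }.

{ (, ), ], void }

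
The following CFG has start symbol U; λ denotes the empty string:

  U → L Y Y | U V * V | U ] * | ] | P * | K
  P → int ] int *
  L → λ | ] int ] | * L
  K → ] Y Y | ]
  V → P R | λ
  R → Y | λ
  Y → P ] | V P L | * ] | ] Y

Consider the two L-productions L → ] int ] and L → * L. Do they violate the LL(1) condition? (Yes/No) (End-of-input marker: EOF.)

FIRST(] int ]) = { ] } and FIRST(* L) = { * }.
The FIRST sets are disjoint and neither alternative is nullable — no conflict.

No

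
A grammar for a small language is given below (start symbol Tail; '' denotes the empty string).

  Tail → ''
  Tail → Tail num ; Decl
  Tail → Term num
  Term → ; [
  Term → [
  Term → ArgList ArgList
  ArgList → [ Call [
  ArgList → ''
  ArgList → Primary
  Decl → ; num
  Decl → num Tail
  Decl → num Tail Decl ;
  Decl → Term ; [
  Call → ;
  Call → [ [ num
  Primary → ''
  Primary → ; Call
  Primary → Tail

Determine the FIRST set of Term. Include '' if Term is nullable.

{ ;, [, num, '' }

Term → ; [ contributes {;}.
Term → [ contributes {[}.
From Term → ArgList ArgList: ArgList, ArgList nullable, take FIRST(ArgList) ∪ FIRST(ArgList) = { ;, [, num }; also '' since the whole RHS is nullable.
Union: FIRST(Term) = { ;, [, num, '' }.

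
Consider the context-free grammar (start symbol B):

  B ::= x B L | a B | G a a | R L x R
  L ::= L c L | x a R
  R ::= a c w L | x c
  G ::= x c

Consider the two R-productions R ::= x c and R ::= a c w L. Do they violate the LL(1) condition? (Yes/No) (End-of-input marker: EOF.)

FIRST(x c) = { x } and FIRST(a c w L) = { a }.
The FIRST sets are disjoint and neither alternative is nullable — no conflict.

No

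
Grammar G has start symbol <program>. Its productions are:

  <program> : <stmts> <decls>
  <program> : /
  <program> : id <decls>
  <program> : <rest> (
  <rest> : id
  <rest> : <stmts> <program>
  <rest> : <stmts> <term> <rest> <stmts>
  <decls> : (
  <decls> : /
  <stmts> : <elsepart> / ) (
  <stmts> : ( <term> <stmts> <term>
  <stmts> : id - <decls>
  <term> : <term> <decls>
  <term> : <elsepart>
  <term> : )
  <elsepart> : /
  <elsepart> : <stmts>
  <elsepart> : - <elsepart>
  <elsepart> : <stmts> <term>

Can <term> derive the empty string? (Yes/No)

No

No nonterminal in this grammar is nullable.
No production of <term> has an RHS whose symbols are all nullable, so <term> is not nullable.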